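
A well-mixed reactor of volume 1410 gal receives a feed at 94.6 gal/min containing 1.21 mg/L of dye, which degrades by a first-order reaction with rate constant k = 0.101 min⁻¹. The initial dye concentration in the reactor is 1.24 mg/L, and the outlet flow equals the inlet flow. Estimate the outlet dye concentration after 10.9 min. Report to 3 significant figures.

V dC/dt = Q(C_in − C) − k V C.
dC/dt = (Q/V) C_in − (Q/V + k) C; effective rate a = Q/V + k = 0.067092 + 0.101 = 0.16809 min⁻¹.
C_ss = Q C_in/(Q + kV) = 0.48296 mg/L; C(t) = C_ss + (C₀ − C_ss) e^(−a t).
C(10.9) = 0.48296 + (0.75704)·e^(−0.16809·10.9) = 0.48296 + (0.75704)·0.16006 = 0.60413 mg/L.

0.604 mg/L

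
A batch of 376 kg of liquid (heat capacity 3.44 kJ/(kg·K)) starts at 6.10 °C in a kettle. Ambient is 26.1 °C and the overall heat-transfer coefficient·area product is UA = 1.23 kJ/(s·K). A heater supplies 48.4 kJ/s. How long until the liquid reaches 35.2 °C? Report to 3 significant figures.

709 s

First-law balance (no shaft work): M c_p dT/dt = −UA(T − T_amb) + Q̇.
τ = M c_p/UA = 1051.6 s; T_ss = T_amb + Q̇/UA = 26.1 + 48.4/1.23 = 65.450 °C.
T(t) = T_ss + (T₀ − T_ss)e^(−t/τ); set T = 35.2:
t = −τ ln[(T − T_ss)/(T₀ − T_ss)] = −1051.6 · ln(0.50968) = 708.72 s.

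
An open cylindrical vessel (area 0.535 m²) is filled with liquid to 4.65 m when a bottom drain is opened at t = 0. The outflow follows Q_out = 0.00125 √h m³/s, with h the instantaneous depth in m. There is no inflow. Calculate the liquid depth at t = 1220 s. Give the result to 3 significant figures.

0.535 m

With no inflow, A dh/dt = −0.00125 √h.
This is separable: 2 d(√h)/dt = −0.00125/A, so √h = √h₀ − (0.00125/(2A)) t.
√h = √4.65 − 0.00125·1220/(2·0.535) = 2.1564 − 1.4252 = 0.73115.
h = 0.73115² = 0.53458 m.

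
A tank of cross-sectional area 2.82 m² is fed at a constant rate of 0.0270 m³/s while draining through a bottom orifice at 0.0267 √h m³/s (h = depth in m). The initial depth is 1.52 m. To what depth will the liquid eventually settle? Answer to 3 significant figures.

1.02 m

A dh/dt = Q_in − 0.0267 √h. Steady state requires inflow = outflow:
Q_in = 0.0267 √h_ss ⇒ √h_ss = 0.0270/0.0267 = 1.0112.
h_ss = 1.0112² = 1.0226 m. (Since h₀ = 1.52 m > h_ss, the level will fall toward this value.)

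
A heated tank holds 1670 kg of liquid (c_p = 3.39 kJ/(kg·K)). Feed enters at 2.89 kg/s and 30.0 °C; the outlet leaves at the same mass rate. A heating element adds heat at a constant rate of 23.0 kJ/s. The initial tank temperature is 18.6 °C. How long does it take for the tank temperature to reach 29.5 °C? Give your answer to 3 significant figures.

M c_p dT/dt = ṁ c_p (T_in − T) + Q̇.
τ = M/ṁ = 577.85 s; T_ss = T_in + Q̇/(ṁ c_p) = 32.348 °C.
T(t) = T_ss + (T₀ − T_ss) e^(−t/τ). Set T = 29.5:
e^(−t/τ) = (29.5 − 32.348)/(18.6 − 32.348) = 0.20714
t = −577.85 · ln(0.20714) = 909.76 s.

910 s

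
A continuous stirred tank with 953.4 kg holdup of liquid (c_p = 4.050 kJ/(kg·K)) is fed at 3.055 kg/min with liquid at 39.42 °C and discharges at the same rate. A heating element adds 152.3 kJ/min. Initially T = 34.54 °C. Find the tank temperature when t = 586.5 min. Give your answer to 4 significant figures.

M c_p dT/dt = ṁ c_p (T_in − T) + Q̇.
Rearrange: dT/dt = (T_ss − T)/τ with τ = M/ṁ = 312.079 min and T_ss = T_in + Q̇/(ṁ c_p) = 51.7293 °C.
Solution: T(t) = T_ss + (T₀ − T_ss) e^(−t/τ).
T(586.5) = 51.7293 + (-17.1893)·e^(−586.5/312.079) = 51.7293 + (-17.1893)·0.152692 = 49.1046 °C.

49.10 °C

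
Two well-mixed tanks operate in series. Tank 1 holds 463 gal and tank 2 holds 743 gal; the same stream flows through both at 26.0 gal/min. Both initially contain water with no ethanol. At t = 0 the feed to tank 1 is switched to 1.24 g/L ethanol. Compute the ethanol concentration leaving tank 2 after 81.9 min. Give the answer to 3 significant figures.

1.07 g/L

Time constants: τᵢ = Vᵢ/Q for each well-mixed tank.
τ₁ = 463/26.0 = 17.808 min; τ₂ = 743/26.0 = 28.577 min.
Tank 1: C₁ = C_in(1 − e^(−t/τ₁)). Tank 2 (τ₁ ≠ τ₂): C₂ = C_in[1 − (τ₁ e^(−t/τ₁) − τ₂ e^(−t/τ₂))/(τ₁ − τ₂)].
At t = 81.9: e^(−t/τ₁) = 0.010061, e^(−t/τ₂) = 0.056929.
C₂ = 1.24·[1 − (17.808·0.010061 − 28.577·0.056929)/(-10.769)] = 1.24·0.86557 = 1.0733 g/L.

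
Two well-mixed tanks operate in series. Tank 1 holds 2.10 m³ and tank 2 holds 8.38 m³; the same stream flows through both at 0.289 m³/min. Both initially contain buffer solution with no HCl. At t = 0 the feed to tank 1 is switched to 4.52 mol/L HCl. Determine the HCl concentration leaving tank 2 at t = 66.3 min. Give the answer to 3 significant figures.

Time constants: τᵢ = Vᵢ/Q for each well-mixed tank.
τ₁ = 2.10/0.289 = 7.2664 min; τ₂ = 8.38/0.289 = 28.997 min.
Tank 1: C₁ = C_in(1 − e^(−t/τ₁)). Tank 2 (τ₁ ≠ τ₂): C₂ = C_in[1 − (τ₁ e^(−t/τ₁) − τ₂ e^(−t/τ₂))/(τ₁ − τ₂)].
At t = 66.3: e^(−t/τ₁) = 0.00010900, e^(−t/τ₂) = 0.10162.
C₂ = 4.52·[1 − (7.2664·0.00010900 − 28.997·0.10162)/(-21.730)] = 4.52·0.86443 = 3.9072 mol/L.

3.91 mol/L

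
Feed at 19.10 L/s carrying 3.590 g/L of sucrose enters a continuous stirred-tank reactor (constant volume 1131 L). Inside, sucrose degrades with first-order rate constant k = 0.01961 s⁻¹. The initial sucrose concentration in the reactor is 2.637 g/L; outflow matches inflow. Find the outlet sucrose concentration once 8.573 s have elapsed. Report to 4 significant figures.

2.375 g/L

Accumulation = in − out − consumed: V dC/dt = Q C_in − Q C − k V C.
dC/dt = (Q/V) C_in − (Q/V + k) C; effective rate a = Q/V + k = 0.0168877 + 0.01961 = 0.0364977 s⁻¹.
C_ss = Q C_in/(Q + kV) = 1.66111 g/L; C(t) = C_ss + (C₀ − C_ss) e^(−a t).
C(8.573) = 1.66111 + (0.975885)·e^(−0.0364977·8.573) = 1.66111 + (0.975885)·0.731327 = 2.37481 g/L.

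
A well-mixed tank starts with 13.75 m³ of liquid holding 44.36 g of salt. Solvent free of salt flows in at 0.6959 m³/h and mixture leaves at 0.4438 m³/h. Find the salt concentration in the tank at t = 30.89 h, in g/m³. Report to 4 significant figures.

0.9348 g/m³

Total volume: dV/dt = Q_in − Q_out = 0.252100 m³/h, so V(t) = 13.75 + 0.252100 t and V(30.89) = 21.5374 m³.
No salt enters, so dm/dt = −Q_out · (m/V).
Separate: dm/m = −Q_out dt/V(t) ⇒ ln(m/m₀) = −(Q_out/(Q_in−Q_out)) ln(V/V₀).
m = m₀ (V₀/V)^(Q_out/(Q_in−Q_out)) = 44.36 × (13.75/21.5374)^(1.76041) = 20.1328 g.
C = m/V = 20.1328/21.5374 = 0.934786 g/m³.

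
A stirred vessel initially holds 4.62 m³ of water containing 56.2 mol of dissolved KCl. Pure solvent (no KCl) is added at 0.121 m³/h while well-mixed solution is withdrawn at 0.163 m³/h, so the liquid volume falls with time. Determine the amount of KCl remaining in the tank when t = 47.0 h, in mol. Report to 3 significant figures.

Let m(t) be the amount of KCl. Volume: V(t) = V₀ + (Q_in − Q_out) t = 4.62 − 0.042000 t; V(47.0) = 2.6460 m³.
Solute balance: dm/dt = 0 − Q_out C = −Q_out m/V(t).
dm/m = −Q_out dt/(V₀ − 0.042000 t); integrating gives ln(m/m₀) = −(Q_out/(Q_in−Q_out)) ln(V/V₀).
m = m₀ (V₀/V)^(Q_out/(Q_in−Q_out)) = 56.2 × (4.62/2.6460)^(-3.8810) = 6.4617 mol.

6.46 mol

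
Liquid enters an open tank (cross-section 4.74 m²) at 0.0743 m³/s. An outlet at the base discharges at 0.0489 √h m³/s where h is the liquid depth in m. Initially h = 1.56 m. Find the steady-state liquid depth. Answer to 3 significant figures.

2.31 m

Level balance: A dh/dt = 0.0743 − 0.0489 √h. Setting dh/dt = 0:
Q_in = 0.0489 √h_ss ⇒ √h_ss = 0.0743/0.0489 = 1.5194.
h_ss = 1.5194² = 2.3087 m. (Since h₀ = 1.56 m < h_ss, the level will rise toward this value.)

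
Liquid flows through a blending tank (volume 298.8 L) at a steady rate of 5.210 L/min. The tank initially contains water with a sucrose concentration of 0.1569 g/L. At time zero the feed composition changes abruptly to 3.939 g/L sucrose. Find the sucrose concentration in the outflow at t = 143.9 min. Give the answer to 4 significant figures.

Accumulation = in − out for the solute gives V dC/dt = Q(C_in − C).
Rewrite as dC/dt + C/τ = C_in/τ, τ = V/Q = 57.3512 min.
Solution: C(t) = C_in + (C₀ − C_in) e^(−t/τ).
C(143.9) = 3.939 + (0.1569 − 3.939)·e^(−143.9/57.3512) = 3.939 + (-3.78210)·0.0813414 = 3.63136 g/L.

3.631 g/L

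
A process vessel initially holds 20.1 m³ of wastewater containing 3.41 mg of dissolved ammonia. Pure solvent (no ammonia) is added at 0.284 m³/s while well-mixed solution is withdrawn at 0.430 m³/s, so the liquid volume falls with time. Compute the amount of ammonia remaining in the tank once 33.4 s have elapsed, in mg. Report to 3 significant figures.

1.50 mg

Total volume: dV/dt = Q_in − Q_out = -0.14600 m³/s, so V(t) = 20.1 − 0.14600 t and V(33.4) = 15.224 m³.
Solute balance: dm/dt = 0 − Q_out C = −Q_out m/V(t).
Separate: dm/m = −Q_out dt/V(t) ⇒ ln(m/m₀) = −(Q_out/(Q_in−Q_out)) ln(V/V₀).
m = m₀ (V₀/V)^(Q_out/(Q_in−Q_out)) = 3.41 × (20.1/15.224)^(-2.9452) = 1.5043 mg.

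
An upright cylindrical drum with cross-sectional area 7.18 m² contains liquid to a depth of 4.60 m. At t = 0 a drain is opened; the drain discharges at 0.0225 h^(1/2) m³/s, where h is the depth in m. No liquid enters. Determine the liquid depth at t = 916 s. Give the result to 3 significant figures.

With no inflow, A dh/dt = −0.0225 √h.
This is separable: 2 d(√h)/dt = −0.0225/A, so √h = √h₀ − (0.0225/(2A)) t.
√h = √4.60 − 0.0225·916/(2·7.18) = 2.1448 − 1.4352 = 0.70952.
h = 0.70952² = 0.50342 m.

0.503 m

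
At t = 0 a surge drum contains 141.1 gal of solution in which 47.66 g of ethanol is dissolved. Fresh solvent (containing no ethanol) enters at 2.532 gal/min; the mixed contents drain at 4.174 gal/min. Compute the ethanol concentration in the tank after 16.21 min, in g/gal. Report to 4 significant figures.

0.2447 g/gal

Total volume: dV/dt = Q_in − Q_out = -1.64200 gal/min, so V(t) = 141.1 − 1.64200 t and V(16.21) = 114.483 gal.
No ethanol enters, so dm/dt = −Q_out · (m/V).
dm/m = −Q_out dt/(V₀ − 1.64200 t); integrating gives ln(m/m₀) = −(Q_out/(Q_in−Q_out)) ln(V/V₀).
m = m₀ (V₀/V)^(Q_out/(Q_in−Q_out)) = 47.66 × (141.1/114.483)^(-2.54202) = 28.0140 g.
C = m/V = 28.0140/114.483 = 0.244700 g/gal.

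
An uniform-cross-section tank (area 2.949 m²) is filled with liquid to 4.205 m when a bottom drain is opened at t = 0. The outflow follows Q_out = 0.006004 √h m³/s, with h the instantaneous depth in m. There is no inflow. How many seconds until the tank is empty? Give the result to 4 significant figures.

A dh/dt = −Q_out = −0.006004 √h.
Separate and integrate: 2(√h − √h₀) = −(0.006004/A) t.
Set h = 0: 2√h₀ = (0.006004/A) t_empty ⇒ t_empty = 2A√h₀/0.006004.
t_empty = 2·2.949·√4.205/0.006004 = 5.89800·2.05061/0.006004 = 2014.41 s.

2014 s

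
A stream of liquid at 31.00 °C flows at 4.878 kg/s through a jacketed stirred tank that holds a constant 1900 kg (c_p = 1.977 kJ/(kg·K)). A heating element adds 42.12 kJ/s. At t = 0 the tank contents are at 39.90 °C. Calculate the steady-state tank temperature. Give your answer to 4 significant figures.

35.37 °C

First-law balance (no shaft work): M c_p dT/dt = ṁ c_p (T_in − T) + 42.12.
At steady state dT/dt = 0 ⇒ T_ss = T_in + Q̇/(ṁ c_p) = 31.00 + 42.12/(4.878·1.977) = 35.3676 °C.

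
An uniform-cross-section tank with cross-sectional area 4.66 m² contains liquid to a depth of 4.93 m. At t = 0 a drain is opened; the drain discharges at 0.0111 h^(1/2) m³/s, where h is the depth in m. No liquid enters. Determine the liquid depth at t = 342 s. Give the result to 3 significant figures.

3.29 m

A dh/dt = −Q_out = −0.0111 √h.
Separate and integrate: 2(√h − √h₀) = −(0.0111/A) t.
√h = √4.93 − 0.0111·342/(2·4.66) = 2.2204 − 0.40732 = 1.8130.
h = 1.8130² = 3.2871 m.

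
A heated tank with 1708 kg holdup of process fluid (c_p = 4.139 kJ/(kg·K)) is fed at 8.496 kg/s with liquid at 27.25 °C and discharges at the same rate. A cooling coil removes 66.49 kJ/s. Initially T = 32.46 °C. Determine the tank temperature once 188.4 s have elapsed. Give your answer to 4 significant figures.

28.14 °C

Heat balance on the well-mixed liquid: M c_p dT/dt = ṁ c_p (T_in − T) − 66.49.
τ = M/ṁ = 201.036 s; T_ss = T_in − Q̇/(ṁ c_p) = 27.25 − 66.49/(8.496·4.139) = 25.3592 °C.
T approaches T_ss exponentially: T(t) = T_ss + (T₀ − T_ss) e^(−t/τ).
T(188.4) = 25.3592 + (7.10080)·e^(−188.4/201.036) = 25.3592 + (7.10080)·0.391744 = 28.1409 °C.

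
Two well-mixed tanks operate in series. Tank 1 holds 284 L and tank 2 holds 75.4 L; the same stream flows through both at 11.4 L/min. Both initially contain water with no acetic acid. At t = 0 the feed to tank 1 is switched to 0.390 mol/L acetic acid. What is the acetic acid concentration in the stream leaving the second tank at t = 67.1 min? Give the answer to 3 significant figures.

0.354 mol/L

Each tank obeys Vᵢ dCᵢ/dt = Q(Cᵢ₋₁ − Cᵢ), so τᵢ = Vᵢ/Q.
τ₁ = 284/11.4 = 24.912 min; τ₂ = 75.4/11.4 = 6.6140 min.
Solving the cascade with C₁(0)=C₂(0)=0 gives C₂(t) = C_in[1 − (τ₁ e^(−t/τ₁) − τ₂ e^(−t/τ₂))/(τ₁ − τ₂)].
At t = 67.1: e^(−t/τ₁) = 0.067647, e^(−t/τ₂) = 3.9268e-05.
C₂ = 0.390·[1 − (24.912·0.067647 − 6.6140·3.9268e-05)/(18.298)] = 0.390·0.90792 = 0.35409 mol/L.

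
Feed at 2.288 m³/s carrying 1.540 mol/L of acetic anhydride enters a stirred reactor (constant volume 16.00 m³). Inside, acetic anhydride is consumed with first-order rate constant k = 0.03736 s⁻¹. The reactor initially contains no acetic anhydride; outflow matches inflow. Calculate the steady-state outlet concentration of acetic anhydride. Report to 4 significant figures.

V dC/dt = Q(C_in − C) − k V C.
At steady state: 0 = Q C_in − (Q + kV) C_ss, so C_ss = Q C_in/(Q + kV).
C_ss = 2.288·1.540/(2.288 + 0.03736·16.00) = 3.52352/2.88576 = 1.22100 mol/L.

1.221 mol/L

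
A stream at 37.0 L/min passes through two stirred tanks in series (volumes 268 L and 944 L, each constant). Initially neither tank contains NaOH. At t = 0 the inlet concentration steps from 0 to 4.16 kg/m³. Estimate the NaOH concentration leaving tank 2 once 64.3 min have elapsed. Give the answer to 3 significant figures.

Time constants: τᵢ = Vᵢ/Q for each well-mixed tank.
τ₁ = 268/37.0 = 7.2432 min; τ₂ = 944/37.0 = 25.514 min.
Solving the cascade with C₁(0)=C₂(0)=0 gives C₂(t) = C_in[1 − (τ₁ e^(−t/τ₁) − τ₂ e^(−t/τ₂))/(τ₁ − τ₂)].
At t = 64.3: e^(−t/τ₁) = 0.00013953, e^(−t/τ₂) = 0.080441.
C₂ = 4.16·[1 − (7.2432·0.00013953 − 25.514·0.080441)/(-18.270)] = 4.16·0.88772 = 3.6929 kg/m³.

3.69 kg/m³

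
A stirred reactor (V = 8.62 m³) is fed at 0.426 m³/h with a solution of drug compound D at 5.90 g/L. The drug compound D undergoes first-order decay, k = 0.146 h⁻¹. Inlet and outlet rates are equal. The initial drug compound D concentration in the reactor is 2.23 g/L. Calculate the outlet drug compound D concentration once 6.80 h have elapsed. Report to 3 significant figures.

1.69 g/L

V dC/dt = Q(C_in − C) − k V C.
This is linear with rate a = Q/V + k = 0.19542 h⁻¹.
C_ss = Q C_in/(Q + kV) = 1.4921 g/L; C(t) = C_ss + (C₀ − C_ss) e^(−a t).
C(6.80) = 1.4921 + (0.73794)·e^(−0.19542·6.80) = 1.4921 + (0.73794)·0.26478 = 1.6874 g/L.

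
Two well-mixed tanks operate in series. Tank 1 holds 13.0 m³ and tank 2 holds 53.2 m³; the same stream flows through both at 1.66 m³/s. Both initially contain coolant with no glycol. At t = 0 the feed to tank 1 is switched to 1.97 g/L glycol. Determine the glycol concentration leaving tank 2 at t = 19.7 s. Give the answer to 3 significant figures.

Each tank obeys Vᵢ dCᵢ/dt = Q(Cᵢ₋₁ − Cᵢ), so τᵢ = Vᵢ/Q.
τ₁ = 13.0/1.66 = 7.8313 s; τ₂ = 53.2/1.66 = 32.048 s.
Tank 1: C₁ = C_in(1 − e^(−t/τ₁)). Tank 2 (τ₁ ≠ τ₂): C₂ = C_in[1 − (τ₁ e^(−t/τ₁) − τ₂ e^(−t/τ₂))/(τ₁ − τ₂)].
At t = 19.7: e^(−t/τ₁) = 0.080819, e^(−t/τ₂) = 0.54080.
C₂ = 1.97·[1 − (7.8313·0.080819 − 32.048·0.54080)/(-24.217)] = 1.97·0.31045 = 0.61158 g/L.

0.612 g/L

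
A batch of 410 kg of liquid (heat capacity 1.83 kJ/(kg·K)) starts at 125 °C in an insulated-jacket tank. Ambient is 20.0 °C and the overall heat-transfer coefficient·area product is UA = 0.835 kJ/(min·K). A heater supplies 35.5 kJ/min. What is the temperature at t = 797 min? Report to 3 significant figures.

M c_p dT/dt = −UA(T − T_amb) + Q̇.
dT/dt = (T_ss − T)/τ with T_ss = T_amb + Q̇/UA = 20.0 + 35.5/0.835 = 62.515 °C, τ = M c_p/UA = 410·1.83/0.835 = 898.56 min.
T approaches T_ss exponentially: T(t) = T_ss + (T₀ − T_ss) e^(−t/τ).
T(797) = 62.515 + (62.485)·0.41190 = 88.253 °C.

88.3 °C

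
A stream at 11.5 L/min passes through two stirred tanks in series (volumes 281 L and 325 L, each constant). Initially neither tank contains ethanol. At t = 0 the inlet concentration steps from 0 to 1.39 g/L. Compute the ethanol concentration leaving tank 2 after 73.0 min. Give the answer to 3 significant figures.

Time constants: τᵢ = Vᵢ/Q for each well-mixed tank.
τ₁ = 281/11.5 = 24.435 min; τ₂ = 325/11.5 = 28.261 min.
Tank 1: C₁ = C_in(1 − e^(−t/τ₁)). Tank 2 (τ₁ ≠ τ₂): C₂ = C_in[1 − (τ₁ e^(−t/τ₁) − τ₂ e^(−t/τ₂))/(τ₁ − τ₂)].
At t = 73.0: e^(−t/τ₁) = 0.050411, e^(−t/τ₂) = 0.075541.
C₂ = 1.39·[1 − (24.435·0.050411 − 28.261·0.075541)/(-3.8261)] = 1.39·0.76397 = 1.0619 g/L.

1.06 g/L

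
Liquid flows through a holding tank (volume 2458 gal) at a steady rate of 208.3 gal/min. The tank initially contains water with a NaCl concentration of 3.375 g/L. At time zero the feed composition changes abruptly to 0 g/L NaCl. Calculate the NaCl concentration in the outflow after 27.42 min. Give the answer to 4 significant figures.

Transient balance on the dissolved component: V dC/dt = Q(C_in − C).
So dC/dt = (C_in − C)/τ with τ = V/Q = 2458/208.3 = 11.8003 min.
Integrating: C(t) = C_in + (C₀ − C_in) e^(−t/τ).
C(27.42) = 0 + (3.375 − 0)·e^(−27.42/11.8003) = 0 + (3.37500)·0.0979134 = 0.330458 g/L.

0.3305 g/L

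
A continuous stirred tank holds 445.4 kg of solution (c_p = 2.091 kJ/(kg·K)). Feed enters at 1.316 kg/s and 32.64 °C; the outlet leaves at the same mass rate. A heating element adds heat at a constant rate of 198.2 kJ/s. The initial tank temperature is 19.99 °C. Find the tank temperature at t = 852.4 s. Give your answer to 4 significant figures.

M c_p dT/dt = ṁ c_p (T_in − T) + Q̇.
τ = M/ṁ = 338.450 s; T_ss = T_in + Q̇/(ṁ c_p) = 32.64 + 198.2/(1.316·2.091) = 104.667 °C.
Integrating: T(t) = T_ss + (T₀ − T_ss) e^(−t/τ).
T(852.4) = 104.667 + (-84.6767)·e^(−852.4/338.450) = 104.667 + (-84.6767)·0.0805770 = 97.8437 °C.

97.84 °C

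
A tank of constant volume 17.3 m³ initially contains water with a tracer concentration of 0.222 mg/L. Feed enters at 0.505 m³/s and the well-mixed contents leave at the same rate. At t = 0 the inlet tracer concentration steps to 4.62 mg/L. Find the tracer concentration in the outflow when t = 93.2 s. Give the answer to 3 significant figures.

4.33 mg/L

Transient balance on the dissolved component: V dC/dt = Q(C_in − C).
Rewrite as dC/dt + C/τ = C_in/τ, τ = V/Q = 34.257 s.
C approaches C_in exponentially: C(t) = C_in + (C₀ − C_in) e^(−t/τ).
C(93.2) = 4.62 + (0.222 − 4.62)·e^(−93.2/34.257) = 4.62 + (-4.3980)·0.065837 = 4.3305 mg/L.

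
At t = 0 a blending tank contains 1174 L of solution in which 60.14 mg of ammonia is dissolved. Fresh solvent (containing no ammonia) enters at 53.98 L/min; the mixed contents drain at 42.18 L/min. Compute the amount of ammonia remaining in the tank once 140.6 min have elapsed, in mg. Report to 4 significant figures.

Total volume: dV/dt = Q_in − Q_out = 11.8000 L/min, so V(t) = 1174 + 11.8000 t and V(140.6) = 2833.08 L.
Species balance (pure solvent in): dm/dt = −Q_out · m/V(t).
dm/m = −Q_out dt/(V₀ + 11.8000 t); integrating gives ln(m/m₀) = −(Q_out/(Q_in−Q_out)) ln(V/V₀).
m = m₀ (V₀/V)^(Q_out/(Q_in−Q_out)) = 60.14 × (1174/2833.08)^(3.57458) = 2.57967 mg.

2.580 mg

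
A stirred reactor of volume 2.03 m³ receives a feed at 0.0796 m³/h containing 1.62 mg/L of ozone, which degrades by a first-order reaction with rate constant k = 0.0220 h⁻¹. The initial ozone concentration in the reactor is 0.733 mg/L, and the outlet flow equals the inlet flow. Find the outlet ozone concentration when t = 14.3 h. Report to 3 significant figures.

Species balance: V dC/dt = Q C_in − Q C − k V C.
dC/dt = (Q/V) C_in − (Q/V + k) C; effective rate a = Q/V + k = 0.039212 + 0.0220 = 0.061212 h⁻¹.
C_ss = Q C_in/(Q + kV) = 1.0378 mg/L; C(t) = C_ss + (C₀ − C_ss) e^(−a t).
C(14.3) = 1.0378 + (-0.30476)·e^(−0.061212·14.3) = 1.0378 + (-0.30476)·0.41672 = 0.91076 mg/L.

0.911 mg/L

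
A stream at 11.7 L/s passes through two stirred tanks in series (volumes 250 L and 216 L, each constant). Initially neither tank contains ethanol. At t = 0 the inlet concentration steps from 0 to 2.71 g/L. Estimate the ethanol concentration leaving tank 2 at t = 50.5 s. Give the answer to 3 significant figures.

Each tank obeys Vᵢ dCᵢ/dt = Q(Cᵢ₋₁ − Cᵢ), so τᵢ = Vᵢ/Q.
τ₁ = 250/11.7 = 21.368 s; τ₂ = 216/11.7 = 18.462 s.
Tank 1: C₁ = C_in(1 − e^(−t/τ₁)). Tank 2 (τ₁ ≠ τ₂): C₂ = C_in[1 − (τ₁ e^(−t/τ₁) − τ₂ e^(−t/τ₂))/(τ₁ − τ₂)].
At t = 50.5: e^(−t/τ₁) = 0.094100, e^(−t/τ₂) = 0.064867.
C₂ = 2.71·[1 − (21.368·0.094100 − 18.462·0.064867)/(2.9060)] = 2.71·0.72019 = 1.9517 g/L.

1.95 g/L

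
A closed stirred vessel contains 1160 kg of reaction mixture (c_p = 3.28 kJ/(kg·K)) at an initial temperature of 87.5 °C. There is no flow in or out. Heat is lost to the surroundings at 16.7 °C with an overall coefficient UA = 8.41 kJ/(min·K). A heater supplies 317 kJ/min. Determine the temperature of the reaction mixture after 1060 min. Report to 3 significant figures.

57.6 °C

Heat balance on the well-mixed liquid: M c_p dT/dt = −UA(T − T_amb) + Q̇.
dT/dt = (T_ss − T)/τ with T_ss = T_amb + Q̇/UA = 16.7 + 317/8.41 = 54.393 °C, τ = M c_p/UA = 1160·3.28/8.41 = 452.41 min.
Solution: T(t) = T_ss + (T₀ − T_ss) e^(−t/τ).
T(1060) = 54.393 + (33.107)·0.096040 = 57.573 °C.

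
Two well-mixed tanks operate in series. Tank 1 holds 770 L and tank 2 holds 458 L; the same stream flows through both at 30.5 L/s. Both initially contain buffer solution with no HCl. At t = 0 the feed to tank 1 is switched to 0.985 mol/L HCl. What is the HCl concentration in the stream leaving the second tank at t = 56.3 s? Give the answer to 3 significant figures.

Time constants: τᵢ = Vᵢ/Q for each well-mixed tank.
τ₁ = 770/30.5 = 25.246 s; τ₂ = 458/30.5 = 15.016 s.
Solving the cascade with C₁(0)=C₂(0)=0 gives C₂(t) = C_in[1 − (τ₁ e^(−t/τ₁) − τ₂ e^(−t/τ₂))/(τ₁ − τ₂)].
At t = 56.3: e^(−t/τ₁) = 0.10752, e^(−t/τ₂) = 0.023536.
C₂ = 0.985·[1 − (25.246·0.10752 − 15.016·0.023536)/(10.230)] = 0.985·0.76919 = 0.75765 mol/L.

0.758 mol/L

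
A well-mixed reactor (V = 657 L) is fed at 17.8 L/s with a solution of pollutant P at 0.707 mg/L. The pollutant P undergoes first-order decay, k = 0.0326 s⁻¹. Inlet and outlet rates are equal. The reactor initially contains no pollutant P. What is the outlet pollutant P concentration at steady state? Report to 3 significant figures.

V dC/dt = Q(C_in − C) − k V C.
At steady state: 0 = Q C_in − (Q + kV) C_ss, so C_ss = Q C_in/(Q + kV).
C_ss = 17.8·0.707/(17.8 + 0.0326·657) = 12.585/39.218 = 0.32089 mg/L.

0.321 mg/L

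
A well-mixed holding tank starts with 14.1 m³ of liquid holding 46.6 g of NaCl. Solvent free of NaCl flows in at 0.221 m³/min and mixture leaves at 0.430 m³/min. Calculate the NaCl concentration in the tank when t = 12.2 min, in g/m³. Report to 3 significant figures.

Total volume: dV/dt = Q_in − Q_out = -0.20900 m³/min, so V(t) = 14.1 − 0.20900 t and V(12.2) = 11.550 m³.
No NaCl enters, so dm/dt = −Q_out · (m/V).
dm/m = −Q_out dt/(V₀ − 0.20900 t); integrating gives ln(m/m₀) = −(Q_out/(Q_in−Q_out)) ln(V/V₀).
m = m₀ (V₀/V)^(Q_out/(Q_in−Q_out)) = 46.6 × (14.1/11.550)^(-2.0574) = 30.914 g.
C = m/V = 30.914/11.550 = 2.6765 g/m³.

2.68 g/m³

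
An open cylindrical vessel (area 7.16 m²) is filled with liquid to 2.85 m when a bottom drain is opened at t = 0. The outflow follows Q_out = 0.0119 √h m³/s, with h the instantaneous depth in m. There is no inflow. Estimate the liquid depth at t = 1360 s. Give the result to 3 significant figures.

0.311 m

Volume balance on the tank: A dh/dt = −0.0119 √h.
Separate and integrate: 2(√h − √h₀) = −(0.0119/A) t.
√h = √2.85 − 0.0119·1360/(2·7.16) = 1.6882 − 1.1302 = 0.55803.
h = 0.55803² = 0.31139 m.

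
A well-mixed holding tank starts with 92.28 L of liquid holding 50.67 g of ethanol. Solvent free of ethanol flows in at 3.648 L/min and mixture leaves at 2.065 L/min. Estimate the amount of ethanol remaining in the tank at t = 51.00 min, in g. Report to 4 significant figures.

Total volume: dV/dt = Q_in − Q_out = 1.58300 L/min, so V(t) = 92.28 + 1.58300 t and V(51.00) = 173.013 L.
No ethanol enters, so dm/dt = −Q_out · (m/V).
dm/m = −Q_out dt/(V₀ + 1.58300 t); integrating gives ln(m/m₀) = −(Q_out/(Q_in−Q_out)) ln(V/V₀).
m = m₀ (V₀/V)^(Q_out/(Q_in−Q_out)) = 50.67 × (92.28/173.013)^(1.30449) = 22.3185 g.

22.32 g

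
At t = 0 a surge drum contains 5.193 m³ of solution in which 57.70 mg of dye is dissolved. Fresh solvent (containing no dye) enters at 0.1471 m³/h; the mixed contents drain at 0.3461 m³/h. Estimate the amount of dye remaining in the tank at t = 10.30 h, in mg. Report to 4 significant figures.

Total volume: dV/dt = Q_in − Q_out = -0.199000 m³/h, so V(t) = 5.193 − 0.199000 t and V(10.30) = 3.14330 m³.
No dye enters, so dm/dt = −Q_out · (m/V).
Separate: dm/m = −Q_out dt/V(t) ⇒ ln(m/m₀) = −(Q_out/(Q_in−Q_out)) ln(V/V₀).
m = m₀ (V₀/V)^(Q_out/(Q_in−Q_out)) = 57.70 × (5.193/3.14330)^(-1.73920) = 24.0976 mg.

24.10 mg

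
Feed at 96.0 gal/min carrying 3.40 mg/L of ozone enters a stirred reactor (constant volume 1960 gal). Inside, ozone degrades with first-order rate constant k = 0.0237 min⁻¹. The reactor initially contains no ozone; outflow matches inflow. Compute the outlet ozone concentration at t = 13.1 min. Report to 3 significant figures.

V dC/dt = Q(C_in − C) − k V C.
dC/dt = (Q/V) C_in − (Q/V + k) C; effective rate a = Q/V + k = 0.048980 + 0.0237 = 0.072680 min⁻¹.
C_ss = Q C_in/(Q + kV) = 2.2913 mg/L; C(t) = C_ss + (C₀ − C_ss) e^(−a t).
C(13.1) = 2.2913 + (-2.2913)·e^(−0.072680·13.1) = 2.2913 + (-2.2913)·0.38593 = 1.4070 mg/L.

1.41 mg/L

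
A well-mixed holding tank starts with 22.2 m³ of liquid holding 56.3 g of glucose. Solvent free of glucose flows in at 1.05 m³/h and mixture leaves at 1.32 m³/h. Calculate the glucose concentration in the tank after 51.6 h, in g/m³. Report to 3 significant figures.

0.0545 g/m³

Total volume: dV/dt = Q_in − Q_out = -0.27000 m³/h, so V(t) = 22.2 − 0.27000 t and V(51.6) = 8.2680 m³.
Solute balance: dm/dt = 0 − Q_out C = −Q_out m/V(t).
dm/m = −Q_out dt/(V₀ − 0.27000 t); integrating gives ln(m/m₀) = −(Q_out/(Q_in−Q_out)) ln(V/V₀).
m = m₀ (V₀/V)^(Q_out/(Q_in−Q_out)) = 56.3 × (22.2/8.2680)^(-4.8889) = 0.45020 g.
C = m/V = 0.45020/8.2680 = 0.054451 g/m³.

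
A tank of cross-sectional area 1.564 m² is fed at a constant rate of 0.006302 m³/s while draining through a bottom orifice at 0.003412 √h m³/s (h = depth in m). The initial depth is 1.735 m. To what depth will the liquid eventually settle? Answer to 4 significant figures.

Unsteady balance on liquid volume: A dh/dt = Q_in − 0.003412 √h. At steady state dh/dt = 0:
Q_in = 0.003412 √h_ss ⇒ √h_ss = 0.006302/0.003412 = 1.84701.
h_ss = 1.84701² = 3.41145 m. (Since h₀ = 1.735 m < h_ss, the level will rise toward this value.)

3.411 m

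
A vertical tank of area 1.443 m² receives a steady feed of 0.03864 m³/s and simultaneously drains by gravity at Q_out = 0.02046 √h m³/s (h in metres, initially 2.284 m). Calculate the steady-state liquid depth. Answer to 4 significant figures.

3.567 m

Unsteady balance on liquid volume: A dh/dt = Q_in − 0.02046 √h. At steady state dh/dt = 0:
Q_in = 0.02046 √h_ss ⇒ √h_ss = 0.03864/0.02046 = 1.88856.
h_ss = 1.88856² = 3.56667 m. (Since h₀ = 2.284 m < h_ss, the level will rise toward this value.)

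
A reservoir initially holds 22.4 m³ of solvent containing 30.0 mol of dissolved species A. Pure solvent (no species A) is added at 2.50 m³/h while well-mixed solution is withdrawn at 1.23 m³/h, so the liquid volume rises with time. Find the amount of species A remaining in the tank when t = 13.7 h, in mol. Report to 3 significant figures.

Let m(t) be the amount of species A. Volume: V(t) = V₀ + (Q_in − Q_out) t = 22.4 + 1.2700 t; V(13.7) = 39.799 m³.
Solute balance: dm/dt = 0 − Q_out C = −Q_out m/V(t).
dm/m = −Q_out dt/(V₀ + 1.2700 t); integrating gives ln(m/m₀) = −(Q_out/(Q_in−Q_out)) ln(V/V₀).
m = m₀ (V₀/V)^(Q_out/(Q_in−Q_out)) = 30.0 × (22.4/39.799)^(0.96850) = 17.193 mol.

17.2 mol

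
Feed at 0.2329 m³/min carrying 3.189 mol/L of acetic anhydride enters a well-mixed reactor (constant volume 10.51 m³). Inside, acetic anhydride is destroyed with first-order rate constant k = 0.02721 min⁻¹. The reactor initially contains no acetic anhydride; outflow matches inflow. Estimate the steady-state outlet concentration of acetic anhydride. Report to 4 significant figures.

V dC/dt = Q(C_in − C) − k V C.
At steady state: 0 = Q C_in − (Q + kV) C_ss, so C_ss = Q C_in/(Q + kV).
C_ss = 0.2329·3.189/(0.2329 + 0.02721·10.51) = 0.742718/0.518877 = 1.43140 mol/L.

1.431 mol/L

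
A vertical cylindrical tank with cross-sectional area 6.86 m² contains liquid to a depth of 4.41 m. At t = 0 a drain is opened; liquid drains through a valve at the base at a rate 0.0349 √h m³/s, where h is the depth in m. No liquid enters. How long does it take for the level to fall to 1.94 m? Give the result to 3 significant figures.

Mass balance (ρ constant): A dh/dt = −0.0349 √h.
Separate and integrate: 2(√h − √h₀) = −(0.0349/A) t.
t = 2A(√h₀ − √h)/0.0349 = 2·6.86·(√4.41 − √1.94)/0.0349
  = 13.720 × (2.1000 − 1.3928) / 0.0349 = 278.00 s.

278 s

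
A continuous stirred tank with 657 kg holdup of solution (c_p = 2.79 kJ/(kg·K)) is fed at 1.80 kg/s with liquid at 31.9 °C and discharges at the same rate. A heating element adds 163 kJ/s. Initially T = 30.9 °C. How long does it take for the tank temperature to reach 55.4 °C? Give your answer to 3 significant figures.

481 s

M c_p dT/dt = ṁ c_p (T_in − T) + Q̇.
τ = M/ṁ = 365.00 s; T_ss = T_in + Q̇/(ṁ c_p) = 64.357 °C.
T(t) = T_ss + (T₀ − T_ss) e^(−t/τ). Set T = 55.4:
e^(−t/τ) = (55.4 − 64.357)/(30.9 − 64.357) = 0.26772
t = −365.00 · ln(0.26772) = 481.00 s.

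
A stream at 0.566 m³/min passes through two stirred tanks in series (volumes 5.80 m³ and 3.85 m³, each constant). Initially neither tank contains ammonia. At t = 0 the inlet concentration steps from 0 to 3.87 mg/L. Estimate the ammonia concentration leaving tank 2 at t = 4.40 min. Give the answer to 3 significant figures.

Time constants: τᵢ = Vᵢ/Q for each well-mixed tank.
τ₁ = 5.80/0.566 = 10.247 min; τ₂ = 3.85/0.566 = 6.8021 min.
Tank 1: C₁ = C_in(1 − e^(−t/τ₁)). Tank 2 (τ₁ ≠ τ₂): C₂ = C_in[1 − (τ₁ e^(−t/τ₁) − τ₂ e^(−t/τ₂))/(τ₁ − τ₂)].
At t = 4.40: e^(−t/τ₁) = 0.65091, e^(−t/τ₂) = 0.52369.
C₂ = 3.87·[1 − (10.247·0.65091 − 6.8021·0.52369)/(3.4452)] = 3.87·0.097901 = 0.37888 mg/L.

0.379 mg/L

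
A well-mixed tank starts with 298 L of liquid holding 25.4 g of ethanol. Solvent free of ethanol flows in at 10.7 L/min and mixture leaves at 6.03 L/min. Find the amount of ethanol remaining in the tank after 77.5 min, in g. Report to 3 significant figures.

9.10 g

Let m(t) be the amount of ethanol. Volume: V(t) = V₀ + (Q_in − Q_out) t = 298 + 4.6700 t; V(77.5) = 659.92 L.
Solute balance: dm/dt = 0 − Q_out C = −Q_out m/V(t).
dm/m = −Q_out dt/(V₀ + 4.6700 t); integrating gives ln(m/m₀) = −(Q_out/(Q_in−Q_out)) ln(V/V₀).
m = m₀ (V₀/V)^(Q_out/(Q_in−Q_out)) = 25.4 × (298/659.92)^(1.2912) = 9.0992 g.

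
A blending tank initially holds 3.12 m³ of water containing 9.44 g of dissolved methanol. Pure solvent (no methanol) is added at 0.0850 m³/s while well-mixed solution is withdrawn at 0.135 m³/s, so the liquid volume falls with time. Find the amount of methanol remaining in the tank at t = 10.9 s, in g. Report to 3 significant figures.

5.62 g

Let m(t) be the amount of methanol. Volume: V(t) = V₀ + (Q_in − Q_out) t = 3.12 − 0.050000 t; V(10.9) = 2.5750 m³.
Solute balance: dm/dt = 0 − Q_out C = −Q_out m/V(t).
Separate: dm/m = −Q_out dt/V(t) ⇒ ln(m/m₀) = −(Q_out/(Q_in−Q_out)) ln(V/V₀).
m = m₀ (V₀/V)^(Q_out/(Q_in−Q_out)) = 9.44 × (3.12/2.5750)^(-2.7000) = 5.6215 g.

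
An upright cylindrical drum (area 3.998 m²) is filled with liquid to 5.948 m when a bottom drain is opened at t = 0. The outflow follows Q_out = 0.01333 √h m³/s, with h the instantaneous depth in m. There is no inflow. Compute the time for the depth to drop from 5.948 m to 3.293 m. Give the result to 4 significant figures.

374.4 s

Mass balance (ρ constant): A dh/dt = −0.01333 √h.
Separate and integrate: 2(√h − √h₀) = −(0.01333/A) t.
t = 2A(√h₀ − √h)/0.01333 = 2·3.998·(√5.948 − √3.293)/0.01333
  = 7.99600 × (2.43885 − 1.81466) / 0.01333 = 374.420 s.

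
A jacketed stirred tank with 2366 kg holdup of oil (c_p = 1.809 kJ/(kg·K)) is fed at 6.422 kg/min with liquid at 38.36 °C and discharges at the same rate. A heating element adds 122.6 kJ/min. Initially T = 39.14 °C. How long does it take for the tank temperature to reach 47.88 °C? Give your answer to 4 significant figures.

827.9 min

Energy balance: M c_p dT/dt = ṁ c_p (T_in − T) + 122.6.
τ = M/ṁ = 368.421 min; T_ss = T_in + Q̇/(ṁ c_p) = 48.9131 °C.
T(t) = T_ss + (T₀ − T_ss) e^(−t/τ). Set T = 47.88:
e^(−t/τ) = (47.88 − 48.9131)/(39.14 − 48.9131) = 0.105712
t = −368.421 · ln(0.105712) = 827.856 min.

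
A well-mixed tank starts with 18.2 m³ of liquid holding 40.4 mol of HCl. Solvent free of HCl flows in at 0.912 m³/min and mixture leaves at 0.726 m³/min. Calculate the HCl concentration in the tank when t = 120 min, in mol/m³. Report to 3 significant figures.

Let m(t) be the amount of HCl. Volume: V(t) = V₀ + (Q_in − Q_out) t = 18.2 + 0.18600 t; V(120) = 40.520 m³.
No HCl enters, so dm/dt = −Q_out · (m/V).
Separate: dm/m = −Q_out dt/V(t) ⇒ ln(m/m₀) = −(Q_out/(Q_in−Q_out)) ln(V/V₀).
m = m₀ (V₀/V)^(Q_out/(Q_in−Q_out)) = 40.4 × (18.2/40.520)^(3.9032) = 1.7768 mol.
C = m/V = 1.7768/40.520 = 0.043849 mol/m³.

0.0438 mol/m³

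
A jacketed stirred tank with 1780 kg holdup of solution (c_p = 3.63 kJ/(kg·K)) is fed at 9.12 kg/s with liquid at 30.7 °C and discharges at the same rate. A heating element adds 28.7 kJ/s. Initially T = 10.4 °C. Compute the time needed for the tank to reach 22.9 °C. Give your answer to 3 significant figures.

174 s

Heat balance on the well-mixed liquid: M c_p dT/dt = ṁ c_p (T_in − T) + 28.7.
τ = M/ṁ = 195.18 s; T_ss = T_in + Q̇/(ṁ c_p) = 31.567 °C.
T(t) = T_ss + (T₀ − T_ss) e^(−t/τ). Set T = 22.9:
e^(−t/τ) = (22.9 − 31.567)/(10.4 − 31.567) = 0.40946
t = −195.18 · ln(0.40946) = 174.28 s.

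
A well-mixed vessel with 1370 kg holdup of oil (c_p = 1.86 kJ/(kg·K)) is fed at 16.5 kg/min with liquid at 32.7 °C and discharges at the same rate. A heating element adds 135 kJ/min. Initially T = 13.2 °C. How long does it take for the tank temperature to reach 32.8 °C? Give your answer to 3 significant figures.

Energy balance: M c_p dT/dt = ṁ c_p (T_in − T) + 135.
τ = M/ṁ = 83.030 min; T_ss = T_in + Q̇/(ṁ c_p) = 37.099 °C.
T(t) = T_ss + (T₀ − T_ss) e^(−t/τ). Set T = 32.8:
e^(−t/τ) = (32.8 − 37.099)/(13.2 − 37.099) = 0.17988
t = −83.030 · ln(0.17988) = 142.44 min.

142 min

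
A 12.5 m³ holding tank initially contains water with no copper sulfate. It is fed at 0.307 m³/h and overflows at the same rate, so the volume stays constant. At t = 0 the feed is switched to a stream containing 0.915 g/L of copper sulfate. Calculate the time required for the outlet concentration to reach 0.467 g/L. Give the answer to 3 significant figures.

29.1 h

Species balance: V dC/dt = Q(C_in − C) ⇒ τ = V/Q = 40.717 h.
C(t) = C_in + (C₀ − C_in) e^(−t/τ). Set C = 0.467 and solve for t:
e^(−t/τ) = (C − C_in)/(C₀ − C_in) = (0.467 − 0.915)/(0 − 0.915) = 0.48962
t = −τ ln(…) = 40.717 × 0.71413 = 29.077 h.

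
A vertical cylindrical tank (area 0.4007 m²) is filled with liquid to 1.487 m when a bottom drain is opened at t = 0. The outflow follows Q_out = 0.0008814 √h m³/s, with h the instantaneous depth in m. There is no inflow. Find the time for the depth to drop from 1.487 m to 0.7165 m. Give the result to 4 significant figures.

339.1 s

With no inflow, A dh/dt = −0.0008814 √h.
∫ h^(−1/2) dh = −(0.0008814/A) ∫ dt, giving 2√h = 2√h₀ − (0.0008814/A) t.
t = 2A(√h₀ − √h)/0.0008814 = 2·0.4007·(√1.487 − √0.7165)/0.0008814
  = 0.801400 × (1.21943 − 0.846463) / 0.0008814 = 339.111 s.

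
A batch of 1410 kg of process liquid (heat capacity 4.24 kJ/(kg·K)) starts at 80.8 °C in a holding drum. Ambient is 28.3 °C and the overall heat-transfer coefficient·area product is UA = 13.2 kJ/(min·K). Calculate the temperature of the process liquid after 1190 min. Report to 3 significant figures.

32.1 °C

Lumped-capacitance energy balance: M c_p dT/dt = UA(T_amb − T).
dT/dt = (T_ss − T)/τ with T_ss = T_amb = 28.300 °C, τ = M c_p/UA = 1410·4.24/13.2 = 452.91 min.
Integrating: T(t) = T_ss + (T₀ − T_ss) e^(−t/τ).
T(1190) = 28.300 + (52.500)·0.072262 = 32.094 °C.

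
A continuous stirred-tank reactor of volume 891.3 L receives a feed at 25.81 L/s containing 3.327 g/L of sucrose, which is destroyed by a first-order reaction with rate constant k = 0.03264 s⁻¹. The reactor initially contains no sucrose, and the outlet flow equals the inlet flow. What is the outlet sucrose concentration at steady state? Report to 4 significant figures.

1.564 g/L

V dC/dt = Q(C_in − C) − k V C.
Steady state (dC/dt = 0): C_ss = Q C_in/(Q + kV) = C_in/(1 + kV/Q).
C_ss = 25.81·3.327/(25.81 + 0.03264·891.3) = 85.8699/54.9020 = 1.56406 g/L.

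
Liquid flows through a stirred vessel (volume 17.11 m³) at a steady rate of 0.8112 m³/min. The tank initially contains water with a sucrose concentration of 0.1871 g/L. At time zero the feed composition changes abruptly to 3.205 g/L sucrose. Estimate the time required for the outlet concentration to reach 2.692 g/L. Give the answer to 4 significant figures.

37.38 min

Transient balance on the dissolved component: V dC/dt = Q(C_in − C), so τ = V/Q = 21.0922 min.
C(t) = C_in + (C₀ − C_in) e^(−t/τ). Set C = 2.692 and solve for t:
e^(−t/τ) = (C − C_in)/(C₀ − C_in) = (2.692 − 3.205)/(0.1871 − 3.205) = 0.169986
t = −τ ln(…) = 21.0922 × 1.77204 = 37.3763 min.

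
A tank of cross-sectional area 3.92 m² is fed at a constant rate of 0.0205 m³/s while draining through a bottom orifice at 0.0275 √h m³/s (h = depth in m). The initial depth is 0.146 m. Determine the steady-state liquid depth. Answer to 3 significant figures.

Volume balance on the tank: A dh/dt = Q_in − 0.0275 √h. At steady state dh/dt = 0:
Q_in = 0.0275 √h_ss ⇒ √h_ss = 0.0205/0.0275 = 0.74545.
h_ss = 0.74545² = 0.55570 m. (Since h₀ = 0.146 m < h_ss, the level will rise toward this value.)

0.556 m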